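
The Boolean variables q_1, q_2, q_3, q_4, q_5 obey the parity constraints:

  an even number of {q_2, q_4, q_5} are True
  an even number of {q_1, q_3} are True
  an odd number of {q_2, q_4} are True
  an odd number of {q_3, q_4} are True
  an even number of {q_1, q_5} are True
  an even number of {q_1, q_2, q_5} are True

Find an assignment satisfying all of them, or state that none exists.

Unsatisfiable

Adding constraints 1, 2, 4, 6 mod 2: every variable appears an even number of times on the left, so the left side is 0.
But the right sides sum to 1 (mod 2). 0 ≠ 1 — the system is inconsistent.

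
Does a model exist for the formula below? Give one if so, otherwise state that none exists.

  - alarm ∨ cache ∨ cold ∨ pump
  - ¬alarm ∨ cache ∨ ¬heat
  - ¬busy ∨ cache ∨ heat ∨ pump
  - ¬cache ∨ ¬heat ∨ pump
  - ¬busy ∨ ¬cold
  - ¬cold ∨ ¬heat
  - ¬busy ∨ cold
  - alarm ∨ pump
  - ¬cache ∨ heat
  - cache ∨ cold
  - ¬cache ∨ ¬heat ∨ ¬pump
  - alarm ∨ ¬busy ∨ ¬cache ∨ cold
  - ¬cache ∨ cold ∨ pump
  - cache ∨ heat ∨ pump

Set pump = True.
Try cold = False:
  (¬busy ∨ cold) forces busy = False.
  (cache ∨ cold) forces cache = True.
  (¬cache ∨ heat) forces heat = True.
  clause (¬cache ∨ ¬heat ∨ ¬pump) is falsified — backtrack.
So cold = True.
  then (¬busy ∨ ¬cold) forces busy = False.
  then (¬cold ∨ ¬heat) forces heat = False.
  then (¬cache ∨ heat) forces cache = False.
Set alarm = True.
All clauses satisfied.

pump: True, cold: True, busy: False, heat: False, cache: False, alarm: True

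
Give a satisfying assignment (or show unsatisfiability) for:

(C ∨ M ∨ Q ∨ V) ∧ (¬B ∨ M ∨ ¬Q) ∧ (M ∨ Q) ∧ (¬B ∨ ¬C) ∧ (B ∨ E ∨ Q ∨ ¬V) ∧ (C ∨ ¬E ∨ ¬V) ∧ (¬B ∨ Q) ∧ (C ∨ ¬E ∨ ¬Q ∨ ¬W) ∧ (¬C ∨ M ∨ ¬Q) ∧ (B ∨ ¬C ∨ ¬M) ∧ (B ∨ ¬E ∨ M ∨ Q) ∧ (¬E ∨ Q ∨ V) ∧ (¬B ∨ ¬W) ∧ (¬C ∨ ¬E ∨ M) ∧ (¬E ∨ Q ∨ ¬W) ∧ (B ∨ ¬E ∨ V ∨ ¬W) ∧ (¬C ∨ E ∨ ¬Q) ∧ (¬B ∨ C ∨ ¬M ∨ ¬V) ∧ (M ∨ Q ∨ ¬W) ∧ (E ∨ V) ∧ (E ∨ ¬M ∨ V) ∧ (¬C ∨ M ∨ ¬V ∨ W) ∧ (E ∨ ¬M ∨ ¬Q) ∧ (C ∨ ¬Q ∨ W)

Set E = False.
  then (E ∨ V) forces V = True.
Try Q = False:
  (M ∨ Q) forces M = True.
  (B ∨ E ∨ Q ∨ ¬V) forces B = True.
  clause (¬B ∨ Q) is falsified — backtrack.
So Q = True.
  then (¬C ∨ E ∨ ¬Q) forces C = False.
  then (E ∨ ¬M ∨ ¬Q) forces M = False.
  then (C ∨ ¬Q ∨ W) forces W = True.
  then (¬B ∨ M ∨ ¬Q) forces B = False.
All clauses satisfied.

E = False; V = True; Q = True; M = False; B = False; W = True; C = False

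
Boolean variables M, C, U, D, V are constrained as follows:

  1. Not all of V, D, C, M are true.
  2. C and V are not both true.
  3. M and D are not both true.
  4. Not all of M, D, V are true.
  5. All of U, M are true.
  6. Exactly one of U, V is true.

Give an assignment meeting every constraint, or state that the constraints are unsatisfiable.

M = True; C = True; U = True; D = False; V = False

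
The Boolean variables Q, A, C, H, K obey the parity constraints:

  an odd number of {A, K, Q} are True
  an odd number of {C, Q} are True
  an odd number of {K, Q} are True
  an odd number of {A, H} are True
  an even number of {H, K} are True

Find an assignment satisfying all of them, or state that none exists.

Q = False, A = False, C = True, H = True, K = True

{A, K, Q}: 1 true → odd ✓
{C, Q}: 1 true → odd ✓
{K, Q}: 1 true → odd ✓
{A, H}: 1 true → odd ✓
{H, K}: 2 true → even ✓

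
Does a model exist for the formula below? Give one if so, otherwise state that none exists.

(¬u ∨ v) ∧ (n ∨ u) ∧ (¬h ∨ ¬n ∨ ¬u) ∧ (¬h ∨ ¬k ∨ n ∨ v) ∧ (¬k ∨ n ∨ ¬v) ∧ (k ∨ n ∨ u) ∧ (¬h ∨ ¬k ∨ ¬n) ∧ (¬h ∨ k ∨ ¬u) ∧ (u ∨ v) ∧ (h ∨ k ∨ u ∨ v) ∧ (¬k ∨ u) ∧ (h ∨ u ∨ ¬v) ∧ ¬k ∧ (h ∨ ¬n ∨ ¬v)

Unit clause (¬k) forces k = False.
Set h = True.
  then (¬h ∨ k ∨ ¬u) forces u = False.
  then (u ∨ v) forces v = True.
  then (n ∨ u) forces n = True.
All clauses satisfied.

h: True, k: False, n: True, u: False, v: True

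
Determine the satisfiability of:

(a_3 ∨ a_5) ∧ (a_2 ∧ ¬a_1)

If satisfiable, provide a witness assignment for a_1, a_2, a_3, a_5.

a_1=F; a_2=T; a_3=T; a_5=F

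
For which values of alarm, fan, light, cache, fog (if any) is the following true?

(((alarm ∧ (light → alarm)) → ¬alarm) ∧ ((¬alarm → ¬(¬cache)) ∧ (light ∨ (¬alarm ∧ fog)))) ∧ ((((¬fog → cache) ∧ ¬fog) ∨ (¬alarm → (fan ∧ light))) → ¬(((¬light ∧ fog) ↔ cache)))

alarm = False, fan = True, light = True, cache = True, fog = True

  ((alarm ∧ (light → alarm)) → ¬alarm) ∧ ((¬alarm → ¬(¬cache)) ∧ (light ∨ (¬alarm ∧ fog))) = True
    (alarm ∧ (light → alarm)) → ¬alarm = True
      alarm ∧ (light → alarm) = False
        light → alarm = False
      ¬alarm = True
    (¬alarm → ¬(¬cache)) ∧ (light ∨ (¬alarm ∧ fog)) = True
      ¬alarm → ¬(¬cache) = True
        ¬alarm = True
        ¬(¬cache) = True
          ¬cache = False
      light ∨ (¬alarm ∧ fog) = True
        ¬alarm ∧ fog = True
          ¬alarm = True
  (((¬fog → cache) ∧ ¬fog) ∨ (¬alarm → (fan ∧ light))) → ¬(((¬light ∧ fog) ↔ cache)) = True
    ((¬fog → cache) ∧ ¬fog) ∨ (¬alarm → (fan ∧ light)) = True
      (¬fog → cache) ∧ ¬fog = False
        ¬fog → cache = True
          ¬fog = False
        ¬fog = False
      ¬alarm → (fan ∧ light) = True
        ¬alarm = True
        fan ∧ light = True
    ¬(((¬light ∧ fog) ↔ cache)) = True
      (¬light ∧ fog) ↔ cache = False
        ¬light ∧ fog = False
          ¬light = False
Both conjuncts True, so the formula holds.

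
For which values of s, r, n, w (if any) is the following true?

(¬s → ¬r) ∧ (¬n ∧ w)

s = True; r = True; n = False; w = True

  ¬s → ¬r = True
    ¬s = False
    ¬r = False
  ¬n ∧ w = True
    ¬n = True
Both conjuncts True, so the formula holds.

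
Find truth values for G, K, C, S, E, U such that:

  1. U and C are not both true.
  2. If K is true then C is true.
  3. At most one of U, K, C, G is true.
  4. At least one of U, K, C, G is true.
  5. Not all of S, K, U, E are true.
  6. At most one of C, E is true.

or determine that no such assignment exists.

G=T; K=F; C=F; S=F; E=T; U=F

  (1) U=F, C=F — not both ✓
  (2) K=F ⇒ C: vacuous ✓
  (3) {U, K, C, G}: 1 true — at most one ✓
  (4) {U, K, C, G}: 1 true — at least one ✓
  (5) {S, K, U, E}: 1/4 true — not all ✓
  (6) {C, E}: 1 true — at most one ✓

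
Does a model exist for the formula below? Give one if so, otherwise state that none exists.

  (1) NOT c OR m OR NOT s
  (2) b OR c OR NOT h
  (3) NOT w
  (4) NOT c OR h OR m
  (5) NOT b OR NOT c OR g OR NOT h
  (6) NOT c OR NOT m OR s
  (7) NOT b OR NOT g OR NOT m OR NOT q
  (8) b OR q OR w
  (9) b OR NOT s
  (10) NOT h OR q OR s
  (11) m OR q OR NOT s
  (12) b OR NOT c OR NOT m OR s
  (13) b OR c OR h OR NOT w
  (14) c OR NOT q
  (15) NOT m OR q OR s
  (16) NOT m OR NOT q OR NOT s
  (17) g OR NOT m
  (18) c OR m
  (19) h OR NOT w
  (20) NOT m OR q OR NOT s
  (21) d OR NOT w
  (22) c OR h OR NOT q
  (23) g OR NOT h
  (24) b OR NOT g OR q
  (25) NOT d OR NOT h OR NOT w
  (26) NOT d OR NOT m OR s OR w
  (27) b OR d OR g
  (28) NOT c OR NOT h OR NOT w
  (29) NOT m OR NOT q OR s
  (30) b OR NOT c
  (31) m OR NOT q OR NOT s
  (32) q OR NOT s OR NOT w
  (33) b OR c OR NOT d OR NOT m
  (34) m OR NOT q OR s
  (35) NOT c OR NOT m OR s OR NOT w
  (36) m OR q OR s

Unsatisfiable — no assignment works.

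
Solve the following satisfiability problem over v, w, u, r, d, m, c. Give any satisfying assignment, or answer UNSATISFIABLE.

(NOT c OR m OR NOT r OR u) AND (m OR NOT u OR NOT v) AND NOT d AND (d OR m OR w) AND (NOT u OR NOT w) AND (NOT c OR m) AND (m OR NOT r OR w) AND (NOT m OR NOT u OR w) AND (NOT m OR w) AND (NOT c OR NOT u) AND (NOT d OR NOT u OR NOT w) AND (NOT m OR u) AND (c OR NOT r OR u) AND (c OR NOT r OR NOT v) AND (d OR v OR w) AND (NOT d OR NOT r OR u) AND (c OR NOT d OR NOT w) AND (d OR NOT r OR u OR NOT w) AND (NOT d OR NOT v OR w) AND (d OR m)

The formula is unsatisfiable.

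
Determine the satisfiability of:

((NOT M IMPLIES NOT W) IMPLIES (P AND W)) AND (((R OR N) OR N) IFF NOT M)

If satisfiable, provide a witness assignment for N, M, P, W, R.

N = False, M = False, P = True, W = True, R = True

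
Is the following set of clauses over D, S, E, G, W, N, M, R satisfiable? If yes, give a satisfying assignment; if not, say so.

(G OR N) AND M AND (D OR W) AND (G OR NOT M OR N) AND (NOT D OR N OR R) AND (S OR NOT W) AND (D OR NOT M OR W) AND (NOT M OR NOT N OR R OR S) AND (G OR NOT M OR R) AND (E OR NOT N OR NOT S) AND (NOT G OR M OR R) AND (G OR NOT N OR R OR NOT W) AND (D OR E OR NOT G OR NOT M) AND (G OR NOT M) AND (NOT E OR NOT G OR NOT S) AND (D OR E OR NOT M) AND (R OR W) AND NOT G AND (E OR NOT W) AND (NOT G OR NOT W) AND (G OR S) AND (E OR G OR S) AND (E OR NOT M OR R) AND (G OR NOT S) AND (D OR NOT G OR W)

Unsatisfiable — no assignment works.

Case M = True:
  (G OR NOT M) forces G = True.
  Clause (NOT G) is falsified — contradiction.
Case M = False:
  Clause (M) is falsified — contradiction.
Both cases fail, so the formula is unsatisfiable.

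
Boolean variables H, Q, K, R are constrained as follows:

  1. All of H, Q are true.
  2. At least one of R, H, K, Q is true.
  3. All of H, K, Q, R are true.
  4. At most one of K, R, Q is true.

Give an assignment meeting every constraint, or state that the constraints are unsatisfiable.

Case H = True:
  (1) forces Q = True.
  (3) forces K = True.
  Constraint (4) is violated (K=T, Q=T) — contradiction.
Case H = False:
  Constraint (1) is violated (H=F) — contradiction.
Both cases fail — unsatisfiable.

Unsatisfiable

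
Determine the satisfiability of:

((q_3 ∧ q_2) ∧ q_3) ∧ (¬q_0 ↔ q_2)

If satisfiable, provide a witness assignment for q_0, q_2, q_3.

q_0 = False, q_2 = True, q_3 = True

  (q_3 ∧ q_2) ∧ q_3 = True
    q_3 ∧ q_2 = True
  ¬q_0 ↔ q_2 = True
    ¬q_0 = True
Both conjuncts True, so the formula holds.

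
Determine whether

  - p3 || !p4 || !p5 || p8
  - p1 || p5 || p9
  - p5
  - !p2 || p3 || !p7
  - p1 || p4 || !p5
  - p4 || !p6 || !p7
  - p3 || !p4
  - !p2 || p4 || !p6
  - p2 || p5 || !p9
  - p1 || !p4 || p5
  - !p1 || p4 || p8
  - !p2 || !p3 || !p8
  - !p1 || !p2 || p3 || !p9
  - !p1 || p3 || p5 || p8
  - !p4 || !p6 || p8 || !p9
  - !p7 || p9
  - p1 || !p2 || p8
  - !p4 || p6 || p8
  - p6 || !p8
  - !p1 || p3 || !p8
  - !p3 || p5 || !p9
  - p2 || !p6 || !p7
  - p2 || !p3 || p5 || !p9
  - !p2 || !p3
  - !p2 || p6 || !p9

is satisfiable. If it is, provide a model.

p1 = True, p2 = False, p3 = True, p4 = True, p5 = True, p6 = True, p7 = False, p8 = False, p9 = False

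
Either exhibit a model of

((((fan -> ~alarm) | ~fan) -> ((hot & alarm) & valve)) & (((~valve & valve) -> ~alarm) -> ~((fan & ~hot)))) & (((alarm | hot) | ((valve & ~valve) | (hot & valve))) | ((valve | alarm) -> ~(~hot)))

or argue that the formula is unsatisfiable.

valve=T; alarm=T; hot=T; fan=F

  (((fan -> ~alarm) | ~fan) -> ((hot & alarm) & valve)) & (((~valve & valve) -> ~alarm) -> ~((fan & ~hot))) = True
    ((fan -> ~alarm) | ~fan) -> ((hot & alarm) & valve) = True
      (fan -> ~alarm) | ~fan = True
        fan -> ~alarm = True
          ~alarm = False
        ~fan = True
      (hot & alarm) & valve = True
        hot & alarm = True
    ((~valve & valve) -> ~alarm) -> ~((fan & ~hot)) = True
      (~valve & valve) -> ~alarm = True
        ~valve & valve = False
          ~valve = False
        ~alarm = False
      ~((fan & ~hot)) = True
        fan & ~hot = False
          ~hot = False
  ((alarm | hot) | ((valve & ~valve) | (hot & valve))) | ((valve | alarm) -> ~(~hot)) = True
    (alarm | hot) | ((valve & ~valve) | (hot & valve)) = True
      alarm | hot = True
      (valve & ~valve) | (hot & valve) = True
        valve & ~valve = False
          ~valve = False
        hot & valve = True
    (valve | alarm) -> ~(~hot) = True
      valve | alarm = True
      ~(~hot) = True
        ~hot = False
Both conjuncts True, so the formula holds.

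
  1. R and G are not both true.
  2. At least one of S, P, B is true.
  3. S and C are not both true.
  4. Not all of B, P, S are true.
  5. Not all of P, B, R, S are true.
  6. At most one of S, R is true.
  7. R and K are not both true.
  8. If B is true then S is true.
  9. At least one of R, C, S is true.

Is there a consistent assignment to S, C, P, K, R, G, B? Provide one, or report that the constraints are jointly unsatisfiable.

S: True, C: False, P: False, K: False, R: False, G: True, B: False

  (1) R=F, G=T — not both ✓
  (2) {S, P, B}: 1 true — at least one ✓
  (3) S=T, C=F — not both ✓
  (4) {B, P, S}: 1/3 true — not all ✓
  (5) {P, B, R, S}: 1/4 true — not all ✓
  (6) {S, R}: 1 true — at most one ✓
  (7) R=F, K=F — not both ✓
  (8) B=F ⇒ S: vacuous ✓
  (9) {R, C, S}: 1 true — at least one ✓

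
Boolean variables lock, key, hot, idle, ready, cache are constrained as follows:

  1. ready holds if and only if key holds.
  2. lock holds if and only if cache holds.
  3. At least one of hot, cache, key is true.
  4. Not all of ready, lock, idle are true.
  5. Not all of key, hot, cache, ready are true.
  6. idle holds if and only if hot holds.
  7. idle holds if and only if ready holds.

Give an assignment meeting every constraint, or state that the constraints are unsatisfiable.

lock=F, key=T, hot=T, idle=T, ready=T, cache=F

  (1) ready=T, key=T — same ✓
  (2) lock=F, cache=F — same ✓
  (3) {hot, cache, key}: 2 true — at least one ✓
  (4) {ready, lock, idle}: 2/3 true — not all ✓
  (5) {key, hot, cache, ready}: 3/4 true — not all ✓
  (6) idle=T, hot=T — same ✓
  (7) idle=T, ready=T — same ✓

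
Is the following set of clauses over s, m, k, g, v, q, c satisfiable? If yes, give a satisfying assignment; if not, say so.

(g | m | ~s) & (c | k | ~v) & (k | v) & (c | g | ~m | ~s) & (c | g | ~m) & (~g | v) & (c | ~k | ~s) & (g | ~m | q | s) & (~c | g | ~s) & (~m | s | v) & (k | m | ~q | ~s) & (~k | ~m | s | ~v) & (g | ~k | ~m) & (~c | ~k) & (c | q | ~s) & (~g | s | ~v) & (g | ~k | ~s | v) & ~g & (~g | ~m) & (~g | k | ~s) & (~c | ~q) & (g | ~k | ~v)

s = False, m = False, k = True, g = False, v = False, q = False, c = False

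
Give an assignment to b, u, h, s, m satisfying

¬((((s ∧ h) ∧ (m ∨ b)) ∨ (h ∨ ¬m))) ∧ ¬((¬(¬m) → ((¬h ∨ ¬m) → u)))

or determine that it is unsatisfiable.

b=T; u=F; h=F; s=F; m=T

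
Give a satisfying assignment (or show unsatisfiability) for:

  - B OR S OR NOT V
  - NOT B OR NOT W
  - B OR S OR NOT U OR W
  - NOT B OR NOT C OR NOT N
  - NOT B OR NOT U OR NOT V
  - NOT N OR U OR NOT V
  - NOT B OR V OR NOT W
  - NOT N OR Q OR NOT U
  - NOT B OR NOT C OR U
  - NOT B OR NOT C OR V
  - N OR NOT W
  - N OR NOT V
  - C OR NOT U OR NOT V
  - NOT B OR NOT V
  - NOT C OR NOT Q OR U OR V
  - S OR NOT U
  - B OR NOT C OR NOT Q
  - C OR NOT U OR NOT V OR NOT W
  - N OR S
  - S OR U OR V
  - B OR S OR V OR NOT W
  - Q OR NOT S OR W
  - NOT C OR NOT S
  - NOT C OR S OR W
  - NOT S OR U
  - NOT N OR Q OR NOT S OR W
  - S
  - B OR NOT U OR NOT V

Unit clause (S) forces S = True.
In (NOT C OR NOT S) only NOT C is left, so C = False.
In (NOT S OR U) only U is left, so U = True.
In (C OR NOT U OR NOT V) only NOT V is left, so V = False.
Set W = False.
  then (Q OR NOT S OR W) forces Q = True.
Set N = True.
Set B = False.
All clauses satisfied.

U: True; W: False; V: False; S: True; Q: True; N: True; B: False; C: False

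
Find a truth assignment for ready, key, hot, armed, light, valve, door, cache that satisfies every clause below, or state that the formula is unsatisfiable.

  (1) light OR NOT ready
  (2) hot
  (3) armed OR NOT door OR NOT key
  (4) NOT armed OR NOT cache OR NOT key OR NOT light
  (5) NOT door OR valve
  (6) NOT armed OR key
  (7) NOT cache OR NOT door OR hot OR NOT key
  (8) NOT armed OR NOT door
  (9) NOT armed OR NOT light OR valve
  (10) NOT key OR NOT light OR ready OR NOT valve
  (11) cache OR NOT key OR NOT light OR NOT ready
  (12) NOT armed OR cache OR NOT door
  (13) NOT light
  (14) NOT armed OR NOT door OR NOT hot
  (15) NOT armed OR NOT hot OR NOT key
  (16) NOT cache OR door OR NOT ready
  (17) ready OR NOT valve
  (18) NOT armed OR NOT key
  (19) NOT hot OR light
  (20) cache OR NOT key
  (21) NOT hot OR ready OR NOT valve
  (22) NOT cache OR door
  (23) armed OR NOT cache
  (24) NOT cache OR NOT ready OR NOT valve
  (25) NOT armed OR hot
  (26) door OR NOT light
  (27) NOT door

Case hot = True:
  (NOT light) forces light = False.
  Clause (NOT hot OR light) is falsified — contradiction.
Case hot = False:
  Clause (hot) is falsified — contradiction.
Both cases fail, so the formula is unsatisfiable.

Unsatisfiable — no assignment works.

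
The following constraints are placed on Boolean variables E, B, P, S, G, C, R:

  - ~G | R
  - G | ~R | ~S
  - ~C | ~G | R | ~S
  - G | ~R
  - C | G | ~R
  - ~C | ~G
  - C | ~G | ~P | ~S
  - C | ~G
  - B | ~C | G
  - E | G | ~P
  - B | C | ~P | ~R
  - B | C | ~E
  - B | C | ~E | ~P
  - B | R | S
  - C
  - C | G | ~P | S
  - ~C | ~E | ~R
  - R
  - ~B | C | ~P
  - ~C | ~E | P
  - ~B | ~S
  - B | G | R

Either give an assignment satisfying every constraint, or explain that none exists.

No satisfying assignment exists.

Case C = True:
  (~C | ~G) forces G = False.
  (G | ~R) forces R = False.
  Clause (R) is falsified — contradiction.
Case C = False:
  Clause (C) is falsified — contradiction.
Both cases fail, so the formula is unsatisfiable.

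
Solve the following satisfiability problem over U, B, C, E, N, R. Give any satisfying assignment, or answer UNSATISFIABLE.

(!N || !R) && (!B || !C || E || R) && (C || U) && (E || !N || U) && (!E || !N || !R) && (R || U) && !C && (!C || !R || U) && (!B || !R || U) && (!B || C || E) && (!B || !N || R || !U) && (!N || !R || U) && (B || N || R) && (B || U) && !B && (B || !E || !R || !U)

U = True, B = False, C = False, E = False, N = True, R = False

Unit clause (!C) forces C = False.
Unit clause (!B) forces B = False.
In (C || U) only U is left, so U = True.
Set E = False.
Set N = True.
  then (!N || !R) forces R = False.
All clauses satisfied.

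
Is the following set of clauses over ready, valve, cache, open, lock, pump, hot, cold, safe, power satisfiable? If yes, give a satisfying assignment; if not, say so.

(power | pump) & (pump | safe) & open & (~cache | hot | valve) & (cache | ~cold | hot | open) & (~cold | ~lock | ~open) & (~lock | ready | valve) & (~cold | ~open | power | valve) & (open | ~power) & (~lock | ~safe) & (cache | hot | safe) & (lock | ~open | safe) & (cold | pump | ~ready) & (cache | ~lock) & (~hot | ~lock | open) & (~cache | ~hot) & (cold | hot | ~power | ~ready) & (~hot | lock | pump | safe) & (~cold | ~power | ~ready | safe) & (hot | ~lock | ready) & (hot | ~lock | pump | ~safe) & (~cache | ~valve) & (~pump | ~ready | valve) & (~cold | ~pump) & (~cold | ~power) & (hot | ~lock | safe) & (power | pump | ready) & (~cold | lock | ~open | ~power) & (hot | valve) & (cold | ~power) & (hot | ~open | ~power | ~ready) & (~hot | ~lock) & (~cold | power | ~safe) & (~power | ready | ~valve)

ready = False, valve = True, cache = False, open = True, lock = False, pump = True, hot = False, cold = False, safe = True, power = False

Unit clause (open) forces open = True.
Set ready = False.
Set valve = True.
  then (~cache | ~valve) forces cache = False.
  then (~power | ready | ~valve) forces power = False.
  then (power | pump) forces pump = True.
  then (cache | ~lock) forces lock = False.
  then (~cold | ~pump) forces cold = False.
  then (lock | ~open | safe) forces safe = True.
Set hot = False.
All clauses satisfied.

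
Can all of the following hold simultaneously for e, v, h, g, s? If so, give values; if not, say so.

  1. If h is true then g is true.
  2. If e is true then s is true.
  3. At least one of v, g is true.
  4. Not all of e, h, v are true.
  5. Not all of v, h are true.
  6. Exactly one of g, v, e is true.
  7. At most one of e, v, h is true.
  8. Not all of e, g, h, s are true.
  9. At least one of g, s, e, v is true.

e = False; v = False; h = True; g = True; s = False

  (1) h=T ⇒ g: T ✓
  (2) e=F ⇒ s: vacuous ✓
  (3) {v, g}: 1 true — at least one ✓
  (4) {e, h, v}: 1/3 true — not all ✓
  (5) {v, h}: 1/2 true — not all ✓
  (6) {g, v, e}: 1 true — exactly one ✓
  (7) {e, v, h}: 1 true — at most one ✓
  (8) {e, g, h, s}: 2/4 true — not all ✓
  (9) {g, s, e, v}: 1 true — at least one ✓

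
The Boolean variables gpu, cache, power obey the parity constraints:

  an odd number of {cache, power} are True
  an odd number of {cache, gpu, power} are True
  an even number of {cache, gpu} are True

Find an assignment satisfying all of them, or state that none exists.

gpu=F; cache=F; power=T

{cache, power}: 1 true → odd ✓
{cache, gpu, power}: 1 true → odd ✓
{cache, gpu}: 0 true → even ✓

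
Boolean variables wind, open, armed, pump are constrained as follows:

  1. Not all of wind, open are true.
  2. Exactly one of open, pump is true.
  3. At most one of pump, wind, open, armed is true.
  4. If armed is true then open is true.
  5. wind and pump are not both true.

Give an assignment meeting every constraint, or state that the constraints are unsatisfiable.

wind = False; open = True; armed = False; pump = False

  (1) {wind, open}: 1/2 true — not all ✓
  (2) {open, pump}: 1 true — exactly one ✓
  (3) {pump, wind, open, armed}: 1 true — at most one ✓
  (4) armed=F ⇒ open: vacuous ✓
  (5) wind=F, pump=F — not both ✓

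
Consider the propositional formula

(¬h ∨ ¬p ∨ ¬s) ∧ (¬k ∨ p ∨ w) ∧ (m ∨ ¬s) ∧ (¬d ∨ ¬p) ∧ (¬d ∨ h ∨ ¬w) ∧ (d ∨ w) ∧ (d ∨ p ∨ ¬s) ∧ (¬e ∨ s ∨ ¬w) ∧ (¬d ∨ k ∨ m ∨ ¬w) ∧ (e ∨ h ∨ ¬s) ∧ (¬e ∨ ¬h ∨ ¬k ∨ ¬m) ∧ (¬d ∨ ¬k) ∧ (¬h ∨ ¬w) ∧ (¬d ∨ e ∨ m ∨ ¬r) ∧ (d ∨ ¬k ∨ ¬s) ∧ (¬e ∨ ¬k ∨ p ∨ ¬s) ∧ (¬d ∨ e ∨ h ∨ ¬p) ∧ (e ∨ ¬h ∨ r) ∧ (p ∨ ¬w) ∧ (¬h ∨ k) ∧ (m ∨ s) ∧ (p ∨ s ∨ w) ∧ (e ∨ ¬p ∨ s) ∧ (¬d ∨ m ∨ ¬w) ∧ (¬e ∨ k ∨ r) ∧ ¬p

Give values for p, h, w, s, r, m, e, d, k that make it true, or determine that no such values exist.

p = False, h = False, w = False, s = True, r = True, m = True, e = True, d = True, k = False

Unit clause (¬p) forces p = False.
In (p ∨ ¬w) only ¬w is left, so w = False.
In (p ∨ s ∨ w) only s is left, so s = True.
In (¬k ∨ p ∨ w) only ¬k is left, so k = False.
In (m ∨ ¬s) only m is left, so m = True.
In (d ∨ w) only d is left, so d = True.
In (¬h ∨ k) only ¬h is left, so h = False.
In (e ∨ h ∨ ¬s) only e is left, so e = True.
In (¬e ∨ k ∨ r) only r is left, so r = True.
All clauses satisfied.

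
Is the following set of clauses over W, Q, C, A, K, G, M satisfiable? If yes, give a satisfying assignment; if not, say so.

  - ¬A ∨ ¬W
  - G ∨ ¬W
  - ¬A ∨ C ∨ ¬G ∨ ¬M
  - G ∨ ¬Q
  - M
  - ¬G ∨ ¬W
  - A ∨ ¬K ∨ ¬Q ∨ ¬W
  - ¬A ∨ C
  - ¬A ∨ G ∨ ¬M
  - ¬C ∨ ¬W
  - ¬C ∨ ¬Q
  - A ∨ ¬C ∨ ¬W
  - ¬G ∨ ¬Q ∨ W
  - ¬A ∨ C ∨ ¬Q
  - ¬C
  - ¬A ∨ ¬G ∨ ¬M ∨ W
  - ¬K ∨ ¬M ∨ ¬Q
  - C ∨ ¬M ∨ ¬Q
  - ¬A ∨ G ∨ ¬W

Unit clause (M) forces M = True.
Unit clause (¬C) forces C = False.
In (C ∨ ¬M ∨ ¬Q) only ¬Q is left, so Q = False.
In (¬A ∨ C) only ¬A is left, so A = False.
Set W = False.
Set K = False.
Set G = False.
All clauses satisfied.

W=F, Q=F, C=F, A=F, K=F, G=F, M=T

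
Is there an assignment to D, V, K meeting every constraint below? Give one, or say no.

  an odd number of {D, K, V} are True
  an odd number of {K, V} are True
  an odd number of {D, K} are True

D: False; V: False; K: True

{D, K, V}: 1 true → odd ✓
{K, V}: 1 true → odd ✓
{D, K}: 1 true → odd ✓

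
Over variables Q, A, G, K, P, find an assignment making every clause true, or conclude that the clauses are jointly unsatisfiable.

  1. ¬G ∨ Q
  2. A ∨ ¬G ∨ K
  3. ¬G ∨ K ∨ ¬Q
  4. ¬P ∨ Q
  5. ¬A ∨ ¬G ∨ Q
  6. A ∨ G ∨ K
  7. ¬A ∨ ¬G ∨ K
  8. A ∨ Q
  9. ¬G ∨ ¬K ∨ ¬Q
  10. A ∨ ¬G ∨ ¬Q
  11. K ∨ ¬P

Set Q = False.
  then (¬G ∨ Q) forces G = False.
  then (¬P ∨ Q) forces P = False.
  then (A ∨ Q) forces A = True.
Set K = True.
All clauses satisfied.

Q = False, A = True, G = False, K = True, P = False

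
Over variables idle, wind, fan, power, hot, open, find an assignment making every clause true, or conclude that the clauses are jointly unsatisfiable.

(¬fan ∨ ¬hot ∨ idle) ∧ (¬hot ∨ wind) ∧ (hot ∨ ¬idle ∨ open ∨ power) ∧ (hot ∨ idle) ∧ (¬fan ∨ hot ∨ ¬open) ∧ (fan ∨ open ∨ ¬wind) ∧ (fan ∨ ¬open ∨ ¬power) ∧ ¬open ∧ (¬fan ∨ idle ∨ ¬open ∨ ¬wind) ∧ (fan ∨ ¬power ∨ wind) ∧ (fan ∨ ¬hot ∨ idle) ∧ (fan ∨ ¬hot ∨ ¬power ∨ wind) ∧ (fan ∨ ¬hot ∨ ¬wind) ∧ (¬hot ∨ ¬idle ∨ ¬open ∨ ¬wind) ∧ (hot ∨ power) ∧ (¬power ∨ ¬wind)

Unit clause (¬open) forces open = False.
Set idle = True.
Set wind = True.
  then (fan ∨ open ∨ ¬wind) forces fan = True.
  then (¬power ∨ ¬wind) forces power = False.
  then (hot ∨ ¬idle ∨ open ∨ power) forces hot = True.
All clauses satisfied.

idle: True; wind: True; fan: True; power: False; hot: True; open: False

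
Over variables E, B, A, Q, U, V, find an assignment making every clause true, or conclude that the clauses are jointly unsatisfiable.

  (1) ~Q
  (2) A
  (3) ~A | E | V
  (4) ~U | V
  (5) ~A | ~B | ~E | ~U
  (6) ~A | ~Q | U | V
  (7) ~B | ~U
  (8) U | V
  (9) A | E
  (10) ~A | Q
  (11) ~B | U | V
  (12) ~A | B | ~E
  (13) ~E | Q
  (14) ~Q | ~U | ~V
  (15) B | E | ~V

The formula is unsatisfiable.

Case A = True:
  (~Q) forces Q = False.
  Clause (~A | Q) is falsified — contradiction.
Case A = False:
  Clause (A) is falsified — contradiction.
Both cases fail, so the formula is unsatisfiable.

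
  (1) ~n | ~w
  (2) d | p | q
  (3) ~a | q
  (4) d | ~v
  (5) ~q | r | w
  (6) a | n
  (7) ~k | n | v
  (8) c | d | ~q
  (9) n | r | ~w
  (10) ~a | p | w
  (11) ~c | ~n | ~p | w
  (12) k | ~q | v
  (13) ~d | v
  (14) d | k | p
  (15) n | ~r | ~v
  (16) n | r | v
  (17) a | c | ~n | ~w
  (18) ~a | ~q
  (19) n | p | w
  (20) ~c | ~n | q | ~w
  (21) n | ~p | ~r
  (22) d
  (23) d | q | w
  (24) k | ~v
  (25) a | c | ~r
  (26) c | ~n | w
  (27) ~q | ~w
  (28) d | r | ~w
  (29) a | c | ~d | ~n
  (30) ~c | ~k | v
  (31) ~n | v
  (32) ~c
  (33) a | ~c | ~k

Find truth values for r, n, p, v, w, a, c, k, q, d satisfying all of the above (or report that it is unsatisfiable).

UNSATISFIABLE

Case n = True:
  (~n | ~w) forces w = False.
  (d) forces d = True.
  (~d | v) forces v = True.
  (k | ~v) forces k = True.
  (c | ~n | w) forces c = True.
  Clause (~c) is falsified — contradiction.
Case n = False:
  (a | n) forces a = True.
  (~a | q) forces q = True.
  Clause (~a | ~q) is falsified — contradiction.
Both cases fail, so the formula is unsatisfiable.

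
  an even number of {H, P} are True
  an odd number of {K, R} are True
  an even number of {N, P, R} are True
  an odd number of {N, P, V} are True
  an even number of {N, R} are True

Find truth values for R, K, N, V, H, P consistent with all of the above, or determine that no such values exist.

R: True, K: False, N: True, V: False, H: False, P: False

{H, P}: 0 true → even ✓
{K, R}: 1 true → odd ✓
{N, P, R}: 2 true → even ✓
{N, P, V}: 1 true → odd ✓
{N, R}: 2 true → even ✓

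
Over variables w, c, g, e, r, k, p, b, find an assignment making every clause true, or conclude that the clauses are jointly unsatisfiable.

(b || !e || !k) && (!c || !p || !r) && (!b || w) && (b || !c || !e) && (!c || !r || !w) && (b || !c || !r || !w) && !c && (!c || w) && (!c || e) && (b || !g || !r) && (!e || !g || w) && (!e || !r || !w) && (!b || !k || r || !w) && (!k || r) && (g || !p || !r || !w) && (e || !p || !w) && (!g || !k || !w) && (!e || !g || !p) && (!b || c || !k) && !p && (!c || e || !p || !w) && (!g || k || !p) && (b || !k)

w = True, c = False, g = False, e = False, r = True, k = False, p = False, b = True

Unit clause (!c) forces c = False.
Unit clause (!p) forces p = False.
Set w = True.
Set g = False.
Set e = False.
Set r = True.
Try k = True:
  (!b || c || !k) forces b = False.
  clause (b || !k) is falsified — backtrack.
So k = False.
Set b = True.
All clauses satisfied.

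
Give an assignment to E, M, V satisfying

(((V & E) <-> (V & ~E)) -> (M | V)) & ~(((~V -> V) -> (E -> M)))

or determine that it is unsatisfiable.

E=T; M=F; V=T

  ((V & E) <-> (V & ~E)) -> (M | V) = True
    (V & E) <-> (V & ~E) = False
      V & E = True
      V & ~E = False
        ~E = False
    M | V = True
  ~(((~V -> V) -> (E -> M))) = True
    (~V -> V) -> (E -> M) = False
      ~V -> V = True
        ~V = False
      E -> M = False
Both conjuncts True, so the formula holds.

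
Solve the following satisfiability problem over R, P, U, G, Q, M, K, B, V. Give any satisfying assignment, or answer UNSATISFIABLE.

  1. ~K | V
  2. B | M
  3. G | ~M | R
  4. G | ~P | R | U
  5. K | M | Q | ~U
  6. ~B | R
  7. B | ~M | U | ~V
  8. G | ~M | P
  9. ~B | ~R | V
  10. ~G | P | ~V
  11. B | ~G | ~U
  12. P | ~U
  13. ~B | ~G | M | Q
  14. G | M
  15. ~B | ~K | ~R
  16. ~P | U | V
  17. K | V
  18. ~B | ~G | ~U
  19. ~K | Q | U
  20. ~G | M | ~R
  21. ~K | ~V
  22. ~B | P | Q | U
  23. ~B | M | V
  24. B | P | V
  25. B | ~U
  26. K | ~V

Case K = True:
  (~K | V) forces V = True.
  Clause (~K | ~V) is falsified — contradiction.
Case K = False:
  (K | V) forces V = True.
  Clause (K | ~V) is falsified — contradiction.
Both cases fail, so the formula is unsatisfiable.

Unsatisfiable — no assignment works.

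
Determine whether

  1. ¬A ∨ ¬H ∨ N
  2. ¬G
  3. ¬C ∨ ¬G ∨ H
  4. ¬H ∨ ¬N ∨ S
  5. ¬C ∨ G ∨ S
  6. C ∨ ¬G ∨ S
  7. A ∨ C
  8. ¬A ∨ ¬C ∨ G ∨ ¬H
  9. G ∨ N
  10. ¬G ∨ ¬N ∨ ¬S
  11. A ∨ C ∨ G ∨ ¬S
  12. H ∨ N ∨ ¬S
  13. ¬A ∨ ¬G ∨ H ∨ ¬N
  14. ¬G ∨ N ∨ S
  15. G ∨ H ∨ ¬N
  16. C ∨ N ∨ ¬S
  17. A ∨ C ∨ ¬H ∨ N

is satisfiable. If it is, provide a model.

Unit clause (¬G) forces G = False.
In (G ∨ N) only N is left, so N = True.
In (G ∨ H ∨ ¬N) only H is left, so H = True.
In (¬H ∨ ¬N ∨ S) only S is left, so S = True.
Set C = True.
  then (¬A ∨ ¬C ∨ G ∨ ¬H) forces A = False.
All clauses satisfied.

C = True, H = True, N = True, A = False, G = False, S = True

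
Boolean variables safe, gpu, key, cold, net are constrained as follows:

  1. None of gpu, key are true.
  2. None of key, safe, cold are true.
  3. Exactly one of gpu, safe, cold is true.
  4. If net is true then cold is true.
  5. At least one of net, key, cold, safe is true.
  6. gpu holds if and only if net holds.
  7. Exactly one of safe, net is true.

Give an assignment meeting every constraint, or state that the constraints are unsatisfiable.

Unsatisfiable — no assignment works.

Case safe = True:
  Constraint (2) is violated (safe=T) — contradiction.
Case safe = False:
  (1) forces gpu = False.
  (1) forces key = False.
  (2) forces cold = False.
  Constraint (3) is violated (gpu=F, safe=F, cold=F) — contradiction.
Both cases fail — unsatisfiable.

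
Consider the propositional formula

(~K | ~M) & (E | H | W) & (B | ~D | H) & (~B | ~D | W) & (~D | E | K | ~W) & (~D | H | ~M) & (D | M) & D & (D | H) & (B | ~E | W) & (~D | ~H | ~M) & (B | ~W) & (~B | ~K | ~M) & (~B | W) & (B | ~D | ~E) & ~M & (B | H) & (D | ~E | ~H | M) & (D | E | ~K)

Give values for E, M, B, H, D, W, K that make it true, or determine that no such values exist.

E = False; M = False; B = False; H = True; D = True; W = False; K = True

Unit clause (D) forces D = True.
Unit clause (~M) forces M = False.
Set E = False.
Set B = False.
  then (B | ~D | H) forces H = True.
  then (B | ~W) forces W = False.
Set K = True.
All clauses satisfied.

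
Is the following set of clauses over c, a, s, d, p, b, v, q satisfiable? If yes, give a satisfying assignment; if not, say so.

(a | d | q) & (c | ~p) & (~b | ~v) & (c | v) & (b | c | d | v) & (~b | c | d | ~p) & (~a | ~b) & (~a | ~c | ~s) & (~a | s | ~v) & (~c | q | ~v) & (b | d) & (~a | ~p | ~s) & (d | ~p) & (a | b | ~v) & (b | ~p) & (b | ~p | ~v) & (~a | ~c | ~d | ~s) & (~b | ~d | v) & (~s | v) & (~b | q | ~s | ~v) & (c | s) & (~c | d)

c=F, a=T, s=T, d=T, p=F, b=F, v=T, q=T

Set c = False.
  then (c | ~p) forces p = False.
  then (c | v) forces v = True.
  then (c | s) forces s = True.
  then (~b | ~v) forces b = False.
  then (b | d) forces d = True.
  then (a | b | ~v) forces a = True.
Set q = True.
All clauses satisfied.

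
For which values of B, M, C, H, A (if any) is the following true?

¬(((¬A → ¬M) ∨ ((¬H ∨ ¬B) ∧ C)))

B=T, M=T, C=F, H=F, A=F

  ¬(((¬A → ¬M) ∨ ((¬H ∨ ¬B) ∧ C))) = True
    (¬A → ¬M) ∨ ((¬H ∨ ¬B) ∧ C) = False
      ¬A → ¬M = False
        ¬A = True
        ¬M = False
      (¬H ∨ ¬B) ∧ C = False
        ¬H ∨ ¬B = True
          ¬H = True
          ¬B = False
The formula evaluates to True.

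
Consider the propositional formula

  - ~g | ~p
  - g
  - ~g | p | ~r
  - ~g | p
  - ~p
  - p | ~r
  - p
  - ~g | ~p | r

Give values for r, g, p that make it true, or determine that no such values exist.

The formula is unsatisfiable.

Case p = True:
  Clause (~p) is falsified — contradiction.
Case p = False:
  Clause (p) is falsified — contradiction.
Both cases fail, so the formula is unsatisfiable.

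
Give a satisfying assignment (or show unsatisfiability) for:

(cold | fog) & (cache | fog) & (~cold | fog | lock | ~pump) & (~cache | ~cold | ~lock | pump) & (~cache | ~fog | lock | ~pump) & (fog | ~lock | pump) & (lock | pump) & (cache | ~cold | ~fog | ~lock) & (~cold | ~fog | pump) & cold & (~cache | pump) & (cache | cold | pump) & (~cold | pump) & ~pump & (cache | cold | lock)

Unsatisfiable

Case cold = True:
  (~cold | pump) forces pump = True.
  Clause (~pump) is falsified — contradiction.
Case cold = False:
  Clause (cold) is falsified — contradiction.
Both cases fail, so the formula is unsatisfiable.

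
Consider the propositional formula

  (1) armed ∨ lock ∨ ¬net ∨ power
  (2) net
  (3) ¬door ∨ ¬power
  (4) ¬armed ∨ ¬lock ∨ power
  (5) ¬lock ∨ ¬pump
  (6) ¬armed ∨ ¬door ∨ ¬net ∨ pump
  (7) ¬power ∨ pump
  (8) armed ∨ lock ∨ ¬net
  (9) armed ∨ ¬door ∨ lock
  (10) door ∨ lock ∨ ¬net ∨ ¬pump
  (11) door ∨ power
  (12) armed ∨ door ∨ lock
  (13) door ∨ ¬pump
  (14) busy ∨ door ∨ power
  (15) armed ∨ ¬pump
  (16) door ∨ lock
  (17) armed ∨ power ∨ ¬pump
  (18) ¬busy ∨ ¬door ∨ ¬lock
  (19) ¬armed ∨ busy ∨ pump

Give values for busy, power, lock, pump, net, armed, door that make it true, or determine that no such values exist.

busy: False, power: False, lock: False, pump: True, net: True, armed: True, door: True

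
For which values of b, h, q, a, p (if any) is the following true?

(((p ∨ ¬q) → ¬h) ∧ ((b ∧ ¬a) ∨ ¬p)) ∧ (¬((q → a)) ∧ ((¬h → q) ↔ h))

b = False, h = True, q = True, a = False, p = False

  ((p ∨ ¬q) → ¬h) ∧ ((b ∧ ¬a) ∨ ¬p) = True
    (p ∨ ¬q) → ¬h = True
      p ∨ ¬q = False
        ¬q = False
      ¬h = False
    (b ∧ ¬a) ∨ ¬p = True
      b ∧ ¬a = False
        ¬a = True
      ¬p = True
  ¬((q → a)) ∧ ((¬h → q) ↔ h) = True
    ¬((q → a)) = True
      q → a = False
    (¬h → q) ↔ h = True
      ¬h → q = True
        ¬h = False
Both conjuncts True, so the formula holds.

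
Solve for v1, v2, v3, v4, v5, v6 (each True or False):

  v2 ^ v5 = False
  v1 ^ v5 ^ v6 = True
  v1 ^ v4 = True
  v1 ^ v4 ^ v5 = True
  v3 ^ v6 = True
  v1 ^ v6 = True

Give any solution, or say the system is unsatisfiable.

v1: True; v2: False; v3: True; v4: False; v5: False; v6: False

v2 ^ v5 = F ^ F = False ✓
v1 ^ v5 ^ v6 = T ^ F ^ F = True ✓
v1 ^ v4 = T ^ F = True ✓
v1 ^ v4 ^ v5 = T ^ F ^ F = True ✓
v3 ^ v6 = T ^ F = True ✓
v1 ^ v6 = T ^ F = True ✓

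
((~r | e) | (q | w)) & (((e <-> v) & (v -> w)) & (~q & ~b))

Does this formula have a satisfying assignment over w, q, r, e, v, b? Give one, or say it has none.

w=T; q=F; r=F; e=T; v=T; b=F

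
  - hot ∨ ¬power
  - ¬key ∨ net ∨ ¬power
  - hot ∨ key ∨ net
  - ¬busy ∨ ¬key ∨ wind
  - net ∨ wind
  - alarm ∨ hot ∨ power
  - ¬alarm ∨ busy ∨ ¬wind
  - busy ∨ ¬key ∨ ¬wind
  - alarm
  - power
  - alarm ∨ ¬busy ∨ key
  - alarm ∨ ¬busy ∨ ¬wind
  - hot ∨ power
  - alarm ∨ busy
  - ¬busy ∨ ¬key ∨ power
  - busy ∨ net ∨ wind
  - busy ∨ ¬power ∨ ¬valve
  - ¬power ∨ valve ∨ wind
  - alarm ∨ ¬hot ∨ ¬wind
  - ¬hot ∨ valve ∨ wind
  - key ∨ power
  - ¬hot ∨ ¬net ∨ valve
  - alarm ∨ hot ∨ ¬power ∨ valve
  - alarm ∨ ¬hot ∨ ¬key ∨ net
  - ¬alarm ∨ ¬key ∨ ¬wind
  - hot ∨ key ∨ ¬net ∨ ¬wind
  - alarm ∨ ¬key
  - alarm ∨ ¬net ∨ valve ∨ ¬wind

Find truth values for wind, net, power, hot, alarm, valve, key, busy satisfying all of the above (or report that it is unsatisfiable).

wind: False, net: True, power: True, hot: True, alarm: True, valve: True, key: False, busy: True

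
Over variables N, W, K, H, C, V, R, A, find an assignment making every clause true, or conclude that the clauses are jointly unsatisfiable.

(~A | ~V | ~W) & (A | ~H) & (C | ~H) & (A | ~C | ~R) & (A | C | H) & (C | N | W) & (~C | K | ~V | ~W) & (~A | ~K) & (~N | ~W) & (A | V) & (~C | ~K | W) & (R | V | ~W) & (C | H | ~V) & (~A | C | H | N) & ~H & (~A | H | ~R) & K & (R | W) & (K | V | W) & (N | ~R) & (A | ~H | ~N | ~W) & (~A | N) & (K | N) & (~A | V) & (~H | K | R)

N=F, W=T, K=T, H=F, C=T, V=T, R=F, A=F

Unit clause (~H) forces H = False.
Unit clause (K) forces K = True.
In (~A | ~K) only ~A is left, so A = False.
In (A | V) only V is left, so V = True.
In (C | H | ~V) only C is left, so C = True.
In (A | ~C | ~R) only ~R is left, so R = False.
In (~C | ~K | W) only W is left, so W = True.
In (~N | ~W) only ~N is left, so N = False.
All clauses satisfied.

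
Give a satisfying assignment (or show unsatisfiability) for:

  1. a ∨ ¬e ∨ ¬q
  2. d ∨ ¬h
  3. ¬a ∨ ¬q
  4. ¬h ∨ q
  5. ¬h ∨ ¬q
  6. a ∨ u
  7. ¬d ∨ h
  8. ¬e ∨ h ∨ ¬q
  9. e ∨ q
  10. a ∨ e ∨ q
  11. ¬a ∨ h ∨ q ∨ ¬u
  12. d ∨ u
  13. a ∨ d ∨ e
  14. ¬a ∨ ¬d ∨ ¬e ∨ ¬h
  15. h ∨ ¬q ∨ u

u = True, h = False, a = False, d = False, q = False, e = True

Set u = True.
Try h = True:
  (d ∨ ¬h) forces d = True.
  (¬h ∨ q) forces q = True.
  clause (¬h ∨ ¬q) is falsified — backtrack.
So h = False.
  then (¬d ∨ h) forces d = False.
Set a = False.
  then (a ∨ d ∨ e) forces e = True.
  then (a ∨ ¬e ∨ ¬q) forces q = False.
All clauses satisfied.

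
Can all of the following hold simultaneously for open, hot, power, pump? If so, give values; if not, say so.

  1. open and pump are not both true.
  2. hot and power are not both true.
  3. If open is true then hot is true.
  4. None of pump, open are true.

open: False, hot: True, power: False, pump: False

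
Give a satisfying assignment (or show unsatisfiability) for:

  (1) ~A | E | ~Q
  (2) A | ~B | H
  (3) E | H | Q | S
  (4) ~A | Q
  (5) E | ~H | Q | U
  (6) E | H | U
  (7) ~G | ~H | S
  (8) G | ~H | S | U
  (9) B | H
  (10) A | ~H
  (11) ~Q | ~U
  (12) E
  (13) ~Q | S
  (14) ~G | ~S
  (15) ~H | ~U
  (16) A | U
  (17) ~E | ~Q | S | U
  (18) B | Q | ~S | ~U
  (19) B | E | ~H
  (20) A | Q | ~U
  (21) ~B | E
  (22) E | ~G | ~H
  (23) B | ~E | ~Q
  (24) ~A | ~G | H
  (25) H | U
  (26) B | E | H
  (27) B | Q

Unit clause (E) forces E = True.
Set Q = True.
  then (~Q | ~U) forces U = False.
  then (~Q | S) forces S = True.
  then (~G | ~S) forces G = False.
  then (A | U) forces A = True.
  then (B | ~E | ~Q) forces B = True.
  then (H | U) forces H = True.
All clauses satisfied.

Q = True, H = True, E = True, S = True, A = True, B = True, U = False, G = False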